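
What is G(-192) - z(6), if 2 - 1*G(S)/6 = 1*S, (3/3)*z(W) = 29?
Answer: 1135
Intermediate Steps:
z(W) = 29
G(S) = 12 - 6*S
G(-192) - z(6) = (12 - 6*(-192)) - 1*29 = (12 + 1152) - 29 = 1164 - 29 = 1135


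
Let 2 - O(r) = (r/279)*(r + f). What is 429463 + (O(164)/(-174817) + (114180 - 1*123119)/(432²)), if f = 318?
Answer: 434348731293984811/1011376482048 ≈ 4.2946e+5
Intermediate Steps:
O(r) = 2 - r*(318 + r)/279 (O(r) = 2 - r/279*(r + 318) = 2 - r*(1/279)*(318 + r) = 2 - r/279*(318 + r) = 2 - r*(318 + r)/279)
429463 + (O(164)/(-174817) + (114180 - 1*123119)/(432²)) = 429463 + ((2 - 106/93*164 - 1/279*164²)/(-174817) + (114180 - 1*123119)/(432²)) = 429463 + ((2 - 17384/93 - 1/279*26896)*(-1/174817) + (114180 - 123119)/186624) = 429463 + ((2 - 17384/93 - 26896/279)*(-1/174817) - 8939*1/186624) = 429463 + (-78490/279*(-1/174817) - 8939/186624) = 429463 + (78490/48773943 - 8939/186624) = 429463 - 46815795413/1011376482048 = 434348731293984811/1011376482048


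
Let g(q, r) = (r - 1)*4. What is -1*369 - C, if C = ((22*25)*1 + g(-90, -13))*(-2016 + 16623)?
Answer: -7216227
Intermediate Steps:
g(q, r) = -4 + 4*r (g(q, r) = (-1 + r)*4 = -4 + 4*r)
C = 7215858 (C = ((22*25)*1 + (-4 + 4*(-13)))*(-2016 + 16623) = (550*1 + (-4 - 52))*14607 = (550 - 56)*14607 = 494*14607 = 7215858)
-1*369 - C = -1*369 - 1*7215858 = -369 - 7215858 = -7216227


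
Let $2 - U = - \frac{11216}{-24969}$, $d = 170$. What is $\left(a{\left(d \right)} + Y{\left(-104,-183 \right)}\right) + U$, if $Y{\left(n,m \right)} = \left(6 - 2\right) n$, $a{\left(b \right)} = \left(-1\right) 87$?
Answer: $- \frac{12520685}{24969} \approx -501.45$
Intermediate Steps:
$U = \frac{38722}{24969}$ ($U = 2 - - \frac{11216}{-24969} = 2 - \left(-11216\right) \left(- \frac{1}{24969}\right) = 2 - \frac{11216}{24969} = \frac{38722}{24969} \approx 1.5508$)
$a{\left(b \right)} = -87$
$Y{\left(n,m \right)} = 4 n$
$\left(a{\left(d \right)} + Y{\left(-104,-183 \right)}\right) + U = \left(-87 + 4 \left(-104\right)\right) + \frac{38722}{24969} = \left(-87 - 416\right) + \frac{38722}{24969} = -503 + \frac{38722}{24969} = - \frac{12520685}{24969}$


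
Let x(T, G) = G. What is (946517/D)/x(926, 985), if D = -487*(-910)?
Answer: 72809/33578650 ≈ 0.0021683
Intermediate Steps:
D = 443170
(946517/D)/x(926, 985) = (946517/443170)/985 = (946517*(1/443170))*(1/985) = (72809/34090)*(1/985) = 72809/33578650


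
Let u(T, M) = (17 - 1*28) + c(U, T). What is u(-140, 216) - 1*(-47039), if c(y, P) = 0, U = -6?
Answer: 47028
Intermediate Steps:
u(T, M) = -11 (u(T, M) = (17 - 1*28) + 0 = (17 - 28) + 0 = -11 + 0 = -11)
u(-140, 216) - 1*(-47039) = -11 - 1*(-47039) = -11 + 47039 = 47028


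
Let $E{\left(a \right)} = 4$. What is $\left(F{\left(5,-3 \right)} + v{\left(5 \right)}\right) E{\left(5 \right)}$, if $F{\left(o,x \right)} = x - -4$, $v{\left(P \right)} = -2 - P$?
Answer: $-24$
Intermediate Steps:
$F{\left(o,x \right)} = 4 + x$ ($F{\left(o,x \right)} = x + 4 = 4 + x$)
$\left(F{\left(5,-3 \right)} + v{\left(5 \right)}\right) E{\left(5 \right)} = \left(\left(4 - 3\right) - 7\right) 4 = \left(1 - 7\right) 4 = \left(-6\right) 4 = -24$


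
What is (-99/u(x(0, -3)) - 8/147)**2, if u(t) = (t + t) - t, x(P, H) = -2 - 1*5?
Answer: 4289041/21609 ≈ 198.48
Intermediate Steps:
x(P, H) = -7 (x(P, H) = -2 - 5 = -7)
u(t) = t (u(t) = 2*t - t = t)
(-99/u(x(0, -3)) - 8/147)**2 = (-99/(-7) - 8/147)**2 = (-99*(-1/7) - 8*1/147)**2 = (99/7 - 8/147)**2 = (2071/147)**2 = 4289041/21609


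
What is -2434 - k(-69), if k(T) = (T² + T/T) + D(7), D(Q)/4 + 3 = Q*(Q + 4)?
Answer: -7492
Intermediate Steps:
D(Q) = -12 + 4*Q*(4 + Q) (D(Q) = -12 + 4*(Q*(Q + 4)) = -12 + 4*(Q*(4 + Q)) = -12 + 4*Q*(4 + Q))
k(T) = 297 + T² (k(T) = (T² + T/T) + (-12 + 4*7² + 16*7) = (T² + 1) + (-12 + 4*49 + 112) = (1 + T²) + (-12 + 196 + 112) = (1 + T²) + 296 = 297 + T²)
-2434 - k(-69) = -2434 - (297 + (-69)²) = -2434 - (297 + 4761) = -2434 - 1*5058 = -2434 - 5058 = -7492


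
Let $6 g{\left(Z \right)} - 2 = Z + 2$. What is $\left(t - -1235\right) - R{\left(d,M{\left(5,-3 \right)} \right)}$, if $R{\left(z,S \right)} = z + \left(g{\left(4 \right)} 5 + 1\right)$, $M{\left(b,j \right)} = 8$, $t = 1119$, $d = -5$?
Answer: $\frac{7054}{3} \approx 2351.3$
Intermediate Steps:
$g{\left(Z \right)} = \frac{2}{3} + \frac{Z}{6}$ ($g{\left(Z \right)} = \frac{1}{3} + \frac{Z + 2}{6} = \frac{1}{3} + \frac{2 + Z}{6} = \frac{1}{3} + \left(\frac{1}{3} + \frac{Z}{6}\right) = \frac{2}{3} + \frac{Z}{6}$)
$R{\left(z,S \right)} = \frac{23}{3} + z$ ($R{\left(z,S \right)} = z + \left(\left(\frac{2}{3} + \frac{1}{6} \cdot 4\right) 5 + 1\right) = z + \left(\left(\frac{2}{3} + \frac{2}{3}\right) 5 + 1\right) = z + \left(\frac{4}{3} \cdot 5 + 1\right) = z + \left(\frac{20}{3} + 1\right) = z + \frac{23}{3} = \frac{23}{3} + z$)
$\left(t - -1235\right) - R{\left(d,M{\left(5,-3 \right)} \right)} = \left(1119 - -1235\right) - \left(\frac{23}{3} - 5\right) = \left(1119 + 1235\right) - \frac{8}{3} = 2354 - \frac{8}{3} = \frac{7054}{3}$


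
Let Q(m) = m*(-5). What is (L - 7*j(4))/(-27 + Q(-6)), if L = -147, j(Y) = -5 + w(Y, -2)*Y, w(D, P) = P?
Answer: -56/3 ≈ -18.667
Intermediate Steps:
Q(m) = -5*m
j(Y) = -5 - 2*Y
(L - 7*j(4))/(-27 + Q(-6)) = (-147 - 7*(-5 - 2*4))/(-27 - 5*(-6)) = (-147 - 7*(-5 - 8))/(-27 + 30) = (-147 - 7*(-13))/3 = (-147 + 91)/3 = (⅓)*(-56) = -56/3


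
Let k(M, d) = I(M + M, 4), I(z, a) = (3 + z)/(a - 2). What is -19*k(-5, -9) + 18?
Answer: 169/2 ≈ 84.500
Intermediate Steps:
I(z, a) = (3 + z)/(-2 + a)
k(M, d) = 3/2 + M (k(M, d) = (3 + (M + M))/(-2 + 4) = (3 + 2*M)/2 = 3/2 + M)
-19*k(-5, -9) + 18 = -19*(3/2 - 5) + 18 = -19*(-7/2) + 18 = 133/2 + 18 = 169/2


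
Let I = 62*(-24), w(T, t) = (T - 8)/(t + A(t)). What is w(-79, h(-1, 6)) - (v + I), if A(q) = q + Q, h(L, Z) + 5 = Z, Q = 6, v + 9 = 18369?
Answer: -135063/8 ≈ -16883.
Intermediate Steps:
v = 18360 (v = -9 + 18369 = 18360)
h(L, Z) = -5 + Z
A(q) = 6 + q (A(q) = q + 6 = 6 + q)
w(T, t) = (-8 + T)/(6 + 2*t) (w(T, t) = (T - 8)/(t + (6 + t)) = (-8 + T)/(6 + 2*t))
I = -1488
w(-79, h(-1, 6)) - (v + I) = (-8 - 79)/(2*(3 + (-5 + 6))) - (18360 - 1488) = (½)*(-87)/(3 + 1) - 1*16872 = (½)*(-87)/4 - 16872 = (½)*(¼)*(-87) - 16872 = -87/8 - 16872 = -135063/8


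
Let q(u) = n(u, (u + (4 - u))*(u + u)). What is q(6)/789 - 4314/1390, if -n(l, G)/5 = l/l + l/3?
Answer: -570766/182785 ≈ -3.1226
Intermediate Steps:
n(l, G) = -5 - 5*l/3 (n(l, G) = -5*(l/l + l/3) = -5*(1 + l*(1/3)) = -5*(1 + l/3) = -5 - 5*l/3)
q(u) = -5 - 5*u/3
q(6)/789 - 4314/1390 = (-5 - 5/3*6)/789 - 4314/1390 = (-5 - 10)*(1/789) - 4314*1/1390 = -15*1/789 - 2157/695 = -5/263 - 2157/695 = -570766/182785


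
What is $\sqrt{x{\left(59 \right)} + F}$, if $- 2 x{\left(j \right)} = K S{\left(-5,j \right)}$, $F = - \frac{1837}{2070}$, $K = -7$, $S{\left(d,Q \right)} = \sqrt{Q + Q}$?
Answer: $\frac{\sqrt{-422510 + 1666350 \sqrt{118}}}{690} \approx 6.0936$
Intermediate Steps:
$S{\left(d,Q \right)} = \sqrt{2} \sqrt{Q}$ ($S{\left(d,Q \right)} = \sqrt{2 Q} = \sqrt{2} \sqrt{Q}$)
$F = - \frac{1837}{2070}$ ($F = \left(-1837\right) \frac{1}{2070} = - \frac{1837}{2070} \approx -0.88744$)
$x{\left(j \right)} = \frac{7 \sqrt{2} \sqrt{j}}{2}$ ($x{\left(j \right)} = - \frac{\left(-7\right) \sqrt{2} \sqrt{j}}{2} = \frac{7 \sqrt{2} \sqrt{j}}{2}$)
$\sqrt{x{\left(59 \right)} + F} = \sqrt{\frac{7 \sqrt{2} \sqrt{59}}{2} - \frac{1837}{2070}} = \sqrt{\frac{7 \sqrt{118}}{2} - \frac{1837}{2070}} = \sqrt{- \frac{1837}{2070} + \frac{7 \sqrt{118}}{2}}$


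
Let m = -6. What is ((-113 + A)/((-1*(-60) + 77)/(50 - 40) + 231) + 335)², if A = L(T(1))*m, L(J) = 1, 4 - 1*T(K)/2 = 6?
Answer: 670032288025/5987809 ≈ 1.1190e+5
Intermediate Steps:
T(K) = -4 (T(K) = 8 - 2*6 = 8 - 12 = -4)
A = -6 (A = 1*(-6) = -6)
((-113 + A)/((-1*(-60) + 77)/(50 - 40) + 231) + 335)² = ((-113 - 6)/((-1*(-60) + 77)/(50 - 40) + 231) + 335)² = (-119/((60 + 77)/10 + 231) + 335)² = (-119/(137*(⅒) + 231) + 335)² = (-119/(137/10 + 231) + 335)² = (-119/2447/10 + 335)² = (-119*10/2447 + 335)² = (-1190/2447 + 335)² = (818555/2447)² = 670032288025/5987809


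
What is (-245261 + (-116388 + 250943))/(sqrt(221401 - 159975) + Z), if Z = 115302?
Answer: -6382311606/6647244889 + 55353*sqrt(61426)/6647244889 ≈ -0.95808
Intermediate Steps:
(-245261 + (-116388 + 250943))/(sqrt(221401 - 159975) + Z) = (-245261 + (-116388 + 250943))/(sqrt(221401 - 159975) + 115302) = (-245261 + 134555)/(sqrt(61426) + 115302) = -110706/(115302 + sqrt(61426))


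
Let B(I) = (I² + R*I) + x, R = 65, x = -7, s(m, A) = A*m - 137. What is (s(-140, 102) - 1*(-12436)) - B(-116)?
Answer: -7890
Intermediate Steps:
s(m, A) = -137 + A*m
B(I) = -7 + I² + 65*I (B(I) = (I² + 65*I) - 7 = -7 + I² + 65*I)
(s(-140, 102) - 1*(-12436)) - B(-116) = ((-137 + 102*(-140)) - 1*(-12436)) - (-7 + (-116)² + 65*(-116)) = ((-137 - 14280) + 12436) - (-7 + 13456 - 7540) = (-14417 + 12436) - 1*5909 = -1981 - 5909 = -7890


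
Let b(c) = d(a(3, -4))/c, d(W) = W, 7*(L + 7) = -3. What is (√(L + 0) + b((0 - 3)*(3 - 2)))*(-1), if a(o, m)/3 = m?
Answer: -4 - 2*I*√91/7 ≈ -4.0 - 2.7255*I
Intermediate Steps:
L = -52/7 (L = -7 + (⅐)*(-3) = -7 - 3/7 = -52/7 ≈ -7.4286)
a(o, m) = 3*m
b(c) = -12/c (b(c) = (3*(-4))/c = -12/c)
(√(L + 0) + b((0 - 3)*(3 - 2)))*(-1) = (√(-52/7 + 0) - 12*1/((0 - 3)*(3 - 2)))*(-1) = (√(-52/7) - 12/((-3*1)))*(-1) = (2*I*√91/7 - 12/(-3))*(-1) = (2*I*√91/7 - 12*(-⅓))*(-1) = (2*I*√91/7 + 4)*(-1) = (4 + 2*I*√91/7)*(-1) = -4 - 2*I*√91/7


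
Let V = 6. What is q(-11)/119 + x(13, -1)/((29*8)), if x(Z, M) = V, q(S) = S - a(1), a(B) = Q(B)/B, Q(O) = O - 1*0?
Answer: -1035/13804 ≈ -0.074978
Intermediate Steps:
Q(O) = O (Q(O) = O + 0 = O)
a(B) = 1 (a(B) = B/B = 1)
q(S) = -1 + S (q(S) = S - 1*1 = S - 1 = -1 + S)
x(Z, M) = 6
q(-11)/119 + x(13, -1)/((29*8)) = (-1 - 11)/119 + 6/((29*8)) = -12*1/119 + 6/232 = -12/119 + 6*(1/232) = -12/119 + 3/116 = -1035/13804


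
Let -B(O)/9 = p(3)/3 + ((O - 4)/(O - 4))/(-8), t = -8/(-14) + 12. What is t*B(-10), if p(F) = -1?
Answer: 363/7 ≈ 51.857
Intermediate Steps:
t = 88/7 (t = -8*(-1/14) + 12 = 4/7 + 12 = 88/7 ≈ 12.571)
B(O) = 33/8 (B(O) = -9*(-1/3 + ((O - 4)/(O - 4))/(-8)) = -9*(-1*1/3 + ((-4 + O)/(-4 + O))*(-1/8)) = -9*(-1/3 + 1*(-1/8)) = -9*(-1/3 - 1/8) = -9*(-11/24) = 33/8)
t*B(-10) = (88/7)*(33/8) = 363/7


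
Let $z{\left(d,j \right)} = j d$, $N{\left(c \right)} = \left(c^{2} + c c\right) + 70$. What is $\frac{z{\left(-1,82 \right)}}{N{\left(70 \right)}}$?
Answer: $- \frac{41}{4935} \approx -0.008308$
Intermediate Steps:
$N{\left(c \right)} = 70 + 2 c^{2}$ ($N{\left(c \right)} = \left(c^{2} + c^{2}\right) + 70 = 2 c^{2} + 70 = 70 + 2 c^{2}$)
$z{\left(d,j \right)} = d j$
$\frac{z{\left(-1,82 \right)}}{N{\left(70 \right)}} = \frac{\left(-1\right) 82}{70 + 2 \cdot 70^{2}} = - \frac{82}{70 + 2 \cdot 4900} = - \frac{82}{70 + 9800} = - \frac{82}{9870} = \left(-82\right) \frac{1}{9870} = - \frac{41}{4935}$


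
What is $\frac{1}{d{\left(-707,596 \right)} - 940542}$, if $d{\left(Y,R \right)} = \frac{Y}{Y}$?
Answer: $- \frac{1}{940541} \approx -1.0632 \cdot 10^{-6}$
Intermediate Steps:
$d{\left(Y,R \right)} = 1$
$\frac{1}{d{\left(-707,596 \right)} - 940542} = \frac{1}{1 - 940542} = \frac{1}{-940541} = - \frac{1}{940541}$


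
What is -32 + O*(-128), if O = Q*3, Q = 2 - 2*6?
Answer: 3808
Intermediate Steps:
Q = -10 (Q = 2 - 12 = -10)
O = -30 (O = -10*3 = -30)
-32 + O*(-128) = -32 - 30*(-128) = -32 + 3840 = 3808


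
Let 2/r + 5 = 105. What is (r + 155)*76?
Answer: 294538/25 ≈ 11782.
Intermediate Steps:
r = 1/50 (r = 2/(-5 + 105) = 2/100 = 2*(1/100) = 1/50 ≈ 0.020000)
(r + 155)*76 = (1/50 + 155)*76 = (7751/50)*76 = 294538/25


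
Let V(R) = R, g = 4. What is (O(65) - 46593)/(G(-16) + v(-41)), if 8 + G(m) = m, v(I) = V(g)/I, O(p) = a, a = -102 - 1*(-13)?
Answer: 956981/494 ≈ 1937.2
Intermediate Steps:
a = -89 (a = -102 + 13 = -89)
O(p) = -89
v(I) = 4/I
G(m) = -8 + m
(O(65) - 46593)/(G(-16) + v(-41)) = (-89 - 46593)/((-8 - 16) + 4/(-41)) = -46682/(-24 + 4*(-1/41)) = -46682/(-24 - 4/41) = -46682/(-988/41) = -46682*(-41/988) = 956981/494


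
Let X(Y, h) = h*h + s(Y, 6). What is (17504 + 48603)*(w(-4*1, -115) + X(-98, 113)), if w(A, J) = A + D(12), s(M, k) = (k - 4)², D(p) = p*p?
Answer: 853639691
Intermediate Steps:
D(p) = p²
s(M, k) = (-4 + k)²
X(Y, h) = 4 + h² (X(Y, h) = h*h + (-4 + 6)² = h² + 2² = h² + 4 = 4 + h²)
w(A, J) = 144 + A (w(A, J) = A + 12² = A + 144 = 144 + A)
(17504 + 48603)*(w(-4*1, -115) + X(-98, 113)) = (17504 + 48603)*((144 - 4*1) + (4 + 113²)) = 66107*((144 - 4) + (4 + 12769)) = 66107*(140 + 12773) = 66107*12913 = 853639691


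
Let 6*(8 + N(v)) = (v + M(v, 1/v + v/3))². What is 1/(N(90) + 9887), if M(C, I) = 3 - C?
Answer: 2/19761 ≈ 0.00010121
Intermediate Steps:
N(v) = -13/2 (N(v) = -8 + (v + (3 - v))²/6 = -8 + (⅙)*3² = -8 + (⅙)*9 = -8 + 3/2 = -13/2)
1/(N(90) + 9887) = 1/(-13/2 + 9887) = 1/(19761/2) = 2/19761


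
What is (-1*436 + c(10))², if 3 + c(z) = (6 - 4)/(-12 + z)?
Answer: 193600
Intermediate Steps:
c(z) = -3 + 2/(-12 + z) (c(z) = -3 + (6 - 4)/(-12 + z) = -3 + 2/(-12 + z))
(-1*436 + c(10))² = (-1*436 + (38 - 3*10)/(-12 + 10))² = (-436 + (38 - 30)/(-2))² = (-436 - ½*8)² = (-436 - 4)² = (-440)² = 193600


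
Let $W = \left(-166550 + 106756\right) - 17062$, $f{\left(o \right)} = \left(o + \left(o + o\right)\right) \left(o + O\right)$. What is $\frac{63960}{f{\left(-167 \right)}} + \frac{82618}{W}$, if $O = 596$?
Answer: $- \frac{290675819}{211776708} \approx -1.3726$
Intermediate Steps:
$f{\left(o \right)} = 3 o \left(596 + o\right)$ ($f{\left(o \right)} = \left(o + \left(o + o\right)\right) \left(o + 596\right) = \left(o + 2 o\right) \left(596 + o\right) = 3 o \left(596 + o\right)$)
$W = -76856$ ($W = -59794 - 17062 = -76856$)
$\frac{63960}{f{\left(-167 \right)}} + \frac{82618}{W} = \frac{63960}{3 \left(-167\right) \left(596 - 167\right)} + \frac{82618}{-76856} = \frac{63960}{3 \left(-167\right) 429} + 82618 \left(- \frac{1}{76856}\right) = \frac{63960}{-214929} - \frac{41309}{38428} = 63960 \left(- \frac{1}{214929}\right) - \frac{41309}{38428} = - \frac{1640}{5511} - \frac{41309}{38428} = - \frac{290675819}{211776708}$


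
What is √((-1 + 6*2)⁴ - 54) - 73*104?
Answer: -7592 + √14587 ≈ -7471.2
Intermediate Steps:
√((-1 + 6*2)⁴ - 54) - 73*104 = √((-1 + 12)⁴ - 54) - 7592 = √(11⁴ - 54) - 7592 = √(14641 - 54) - 7592 = √14587 - 7592 = -7592 + √14587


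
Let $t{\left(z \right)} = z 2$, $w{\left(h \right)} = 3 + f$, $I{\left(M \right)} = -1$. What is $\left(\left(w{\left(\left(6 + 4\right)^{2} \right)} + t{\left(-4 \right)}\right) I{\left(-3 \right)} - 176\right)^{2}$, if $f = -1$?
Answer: $28900$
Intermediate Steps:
$w{\left(h \right)} = 2$ ($w{\left(h \right)} = 3 - 1 = 2$)
$t{\left(z \right)} = 2 z$
$\left(\left(w{\left(\left(6 + 4\right)^{2} \right)} + t{\left(-4 \right)}\right) I{\left(-3 \right)} - 176\right)^{2} = \left(\left(2 + 2 \left(-4\right)\right) \left(-1\right) - 176\right)^{2} = \left(\left(2 - 8\right) \left(-1\right) - 176\right)^{2} = \left(\left(-6\right) \left(-1\right) - 176\right)^{2} = \left(6 - 176\right)^{2} = \left(-170\right)^{2} = 28900$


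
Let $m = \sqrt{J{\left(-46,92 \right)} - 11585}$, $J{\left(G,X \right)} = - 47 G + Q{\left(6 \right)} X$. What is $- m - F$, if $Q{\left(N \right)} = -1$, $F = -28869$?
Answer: $28869 - i \sqrt{9515} \approx 28869.0 - 97.545 i$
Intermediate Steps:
$J{\left(G,X \right)} = - X - 47 G$ ($J{\left(G,X \right)} = - 47 G - X = - X - 47 G$)
$m = i \sqrt{9515}$ ($m = \sqrt{\left(\left(-1\right) 92 - -2162\right) - 11585} = \sqrt{\left(-92 + 2162\right) - 11585} = \sqrt{2070 - 11585} = \sqrt{-9515} = i \sqrt{9515} \approx 97.545 i$)
$- m - F = - i \sqrt{9515} - -28869 = - i \sqrt{9515} + 28869 = 28869 - i \sqrt{9515}$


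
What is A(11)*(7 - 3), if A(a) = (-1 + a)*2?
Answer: 80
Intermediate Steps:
A(a) = -2 + 2*a
A(11)*(7 - 3) = (-2 + 2*11)*(7 - 3) = (-2 + 22)*4 = 20*4 = 80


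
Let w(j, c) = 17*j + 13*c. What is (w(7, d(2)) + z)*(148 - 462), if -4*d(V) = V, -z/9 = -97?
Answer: -309447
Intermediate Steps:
z = 873 (z = -9*(-97) = 873)
d(V) = -V/4
w(j, c) = 13*c + 17*j
(w(7, d(2)) + z)*(148 - 462) = ((13*(-¼*2) + 17*7) + 873)*(148 - 462) = ((13*(-½) + 119) + 873)*(-314) = ((-13/2 + 119) + 873)*(-314) = (225/2 + 873)*(-314) = (1971/2)*(-314) = -309447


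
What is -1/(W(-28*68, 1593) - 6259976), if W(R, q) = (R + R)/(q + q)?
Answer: 1593/9972143672 ≈ 1.5975e-7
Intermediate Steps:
W(R, q) = R/q (W(R, q) = (2*R)/((2*q)) = (2*R)*(1/(2*q)) = R/q)
-1/(W(-28*68, 1593) - 6259976) = -1/(-28*68/1593 - 6259976) = -1/(-1904*1/1593 - 6259976) = -1/(-1904/1593 - 6259976) = -1/(-9972143672/1593) = -1*(-1593/9972143672) = 1593/9972143672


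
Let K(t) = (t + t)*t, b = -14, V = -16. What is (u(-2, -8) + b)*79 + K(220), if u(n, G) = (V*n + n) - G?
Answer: 98696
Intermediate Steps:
K(t) = 2*t² (K(t) = (2*t)*t = 2*t²)
u(n, G) = -G - 15*n (u(n, G) = (-16*n + n) - G = -15*n - G = -G - 15*n)
(u(-2, -8) + b)*79 + K(220) = ((-1*(-8) - 15*(-2)) - 14)*79 + 2*220² = ((8 + 30) - 14)*79 + 2*48400 = (38 - 14)*79 + 96800 = 24*79 + 96800 = 1896 + 96800 = 98696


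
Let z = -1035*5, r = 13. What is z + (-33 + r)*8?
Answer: -5335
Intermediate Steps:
z = -5175
z + (-33 + r)*8 = -5175 + (-33 + 13)*8 = -5175 - 20*8 = -5175 - 160 = -5335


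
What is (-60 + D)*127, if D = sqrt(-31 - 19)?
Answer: -7620 + 635*I*sqrt(2) ≈ -7620.0 + 898.03*I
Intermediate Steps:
D = 5*I*sqrt(2) (D = sqrt(-50) = 5*I*sqrt(2) ≈ 7.0711*I)
(-60 + D)*127 = (-60 + 5*I*sqrt(2))*127 = -7620 + 635*I*sqrt(2)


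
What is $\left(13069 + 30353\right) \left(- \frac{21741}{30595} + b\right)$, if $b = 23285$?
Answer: $\frac{30933087417948}{30595} \approx 1.0111 \cdot 10^{9}$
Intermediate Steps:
$\left(13069 + 30353\right) \left(- \frac{21741}{30595} + b\right) = \left(13069 + 30353\right) \left(- \frac{21741}{30595} + 23285\right) = 43422 \left(\left(-21741\right) \frac{1}{30595} + 23285\right) = 43422 \left(- \frac{21741}{30595} + 23285\right) = 43422 \cdot \frac{712382834}{30595} = \frac{30933087417948}{30595}$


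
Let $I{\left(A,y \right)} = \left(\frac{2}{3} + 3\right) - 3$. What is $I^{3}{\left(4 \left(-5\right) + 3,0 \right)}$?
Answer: $\frac{8}{27} \approx 0.2963$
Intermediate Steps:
$I{\left(A,y \right)} = \frac{2}{3}$ ($I{\left(A,y \right)} = \left(2 \cdot \frac{1}{3} + 3\right) - 3 = \left(\frac{2}{3} + 3\right) - 3 = \frac{11}{3} - 3 = \frac{2}{3}$)
$I^{3}{\left(4 \left(-5\right) + 3,0 \right)} = \left(\frac{2}{3}\right)^{3} = \frac{8}{27}$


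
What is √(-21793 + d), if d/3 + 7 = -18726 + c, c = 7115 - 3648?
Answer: I*√67591 ≈ 259.98*I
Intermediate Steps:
c = 3467
d = -45798 (d = -21 + 3*(-18726 + 3467) = -21 + 3*(-15259) = -21 - 45777 = -45798)
√(-21793 + d) = √(-21793 - 45798) = √(-67591) = I*√67591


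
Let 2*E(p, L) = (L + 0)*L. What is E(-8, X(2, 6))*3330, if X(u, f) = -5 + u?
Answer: 14985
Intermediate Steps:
E(p, L) = L**2/2 (E(p, L) = ((L + 0)*L)/2 = (L*L)/2 = L**2/2)
E(-8, X(2, 6))*3330 = ((-5 + 2)**2/2)*3330 = ((1/2)*(-3)**2)*3330 = ((1/2)*9)*3330 = (9/2)*3330 = 14985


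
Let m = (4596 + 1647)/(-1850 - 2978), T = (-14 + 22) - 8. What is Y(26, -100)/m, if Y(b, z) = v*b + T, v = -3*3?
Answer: 376584/2081 ≈ 180.96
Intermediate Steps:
T = 0 (T = 8 - 8 = 0)
v = -9
Y(b, z) = -9*b (Y(b, z) = -9*b + 0 = -9*b)
m = -6243/4828 (m = 6243/(-4828) = 6243*(-1/4828) = -6243/4828 ≈ -1.2931)
Y(26, -100)/m = (-9*26)/(-6243/4828) = -234*(-4828/6243) = 376584/2081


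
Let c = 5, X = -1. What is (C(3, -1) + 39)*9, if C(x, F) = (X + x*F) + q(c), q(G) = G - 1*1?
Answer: 351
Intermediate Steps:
q(G) = -1 + G (q(G) = G - 1 = -1 + G)
C(x, F) = 3 + F*x (C(x, F) = (-1 + x*F) + (-1 + 5) = (-1 + F*x) + 4 = 3 + F*x)
(C(3, -1) + 39)*9 = ((3 - 1*3) + 39)*9 = ((3 - 3) + 39)*9 = (0 + 39)*9 = 39*9 = 351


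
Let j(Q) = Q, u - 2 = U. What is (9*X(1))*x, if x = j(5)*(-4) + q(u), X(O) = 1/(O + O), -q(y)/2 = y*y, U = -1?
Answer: -99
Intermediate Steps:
u = 1 (u = 2 - 1 = 1)
q(y) = -2*y² (q(y) = -2*y*y = -2*y²)
X(O) = 1/(2*O)
x = -22 (x = 5*(-4) - 2*1² = -20 - 2*1 = -20 - 2 = -22)
(9*X(1))*x = (9*((½)/1))*(-22) = (9*((½)*1))*(-22) = (9*(½))*(-22) = (9/2)*(-22) = -99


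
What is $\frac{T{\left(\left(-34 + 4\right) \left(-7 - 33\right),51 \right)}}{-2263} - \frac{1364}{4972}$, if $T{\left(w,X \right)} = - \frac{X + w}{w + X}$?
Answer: $- \frac{70040}{255719} \approx -0.27389$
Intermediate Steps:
$T{\left(w,X \right)} = -1$ ($T{\left(w,X \right)} = - \frac{X + w}{X + w} = \left(-1\right) 1 = -1$)
$\frac{T{\left(\left(-34 + 4\right) \left(-7 - 33\right),51 \right)}}{-2263} - \frac{1364}{4972} = - \frac{1}{-2263} - \frac{1364}{4972} = \left(-1\right) \left(- \frac{1}{2263}\right) - \frac{31}{113} = \frac{1}{2263} - \frac{31}{113} = - \frac{70040}{255719}$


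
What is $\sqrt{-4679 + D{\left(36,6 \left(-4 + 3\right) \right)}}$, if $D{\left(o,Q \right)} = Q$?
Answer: $i \sqrt{4685} \approx 68.447 i$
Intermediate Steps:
$\sqrt{-4679 + D{\left(36,6 \left(-4 + 3\right) \right)}} = \sqrt{-4679 + 6 \left(-4 + 3\right)} = \sqrt{-4679 + 6 \left(-1\right)} = \sqrt{-4679 - 6} = \sqrt{-4685} = i \sqrt{4685}$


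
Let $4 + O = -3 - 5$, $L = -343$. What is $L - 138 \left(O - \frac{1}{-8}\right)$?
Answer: $\frac{5183}{4} \approx 1295.8$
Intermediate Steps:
$O = -12$ ($O = -4 - 8 = -12$)
$L - 138 \left(O - \frac{1}{-8}\right) = -343 - 138 \left(-12 - \frac{1}{-8}\right) = -343 - 138 \left(-12 - - \frac{1}{8}\right) = -343 - 138 \left(-12 + \frac{1}{8}\right) = -343 - - \frac{6555}{4} = -343 + \frac{6555}{4} = \frac{5183}{4}$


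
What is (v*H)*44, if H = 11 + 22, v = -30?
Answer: -43560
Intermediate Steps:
H = 33
(v*H)*44 = -30*33*44 = -990*44 = -43560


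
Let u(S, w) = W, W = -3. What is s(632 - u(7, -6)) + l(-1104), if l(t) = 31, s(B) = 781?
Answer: 812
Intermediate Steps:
u(S, w) = -3
s(632 - u(7, -6)) + l(-1104) = 781 + 31 = 812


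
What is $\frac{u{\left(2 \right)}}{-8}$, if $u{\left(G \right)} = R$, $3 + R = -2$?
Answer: $\frac{5}{8} \approx 0.625$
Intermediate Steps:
$R = -5$ ($R = -3 - 2 = -5$)
$u{\left(G \right)} = -5$
$\frac{u{\left(2 \right)}}{-8} = - \frac{5}{-8} = \left(-5\right) \left(- \frac{1}{8}\right) = \frac{5}{8}$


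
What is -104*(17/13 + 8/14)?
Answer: -1368/7 ≈ -195.43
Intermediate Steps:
-104*(17/13 + 8/14) = -104*(17*(1/13) + 8*(1/14)) = -104*(17/13 + 4/7) = -104*171/91 = -1368/7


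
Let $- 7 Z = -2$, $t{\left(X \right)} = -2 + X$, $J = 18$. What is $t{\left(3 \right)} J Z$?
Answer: $\frac{36}{7} \approx 5.1429$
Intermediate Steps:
$Z = \frac{2}{7}$ ($Z = \left(- \frac{1}{7}\right) \left(-2\right) = \frac{2}{7} \approx 0.28571$)
$t{\left(3 \right)} J Z = \left(-2 + 3\right) 18 \cdot \frac{2}{7} = 1 \cdot 18 \cdot \frac{2}{7} = 18 \cdot \frac{2}{7} = \frac{36}{7}$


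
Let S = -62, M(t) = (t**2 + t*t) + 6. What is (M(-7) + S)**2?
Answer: 1764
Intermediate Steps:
M(t) = 6 + 2*t**2 (M(t) = (t**2 + t**2) + 6 = 2*t**2 + 6 = 6 + 2*t**2)
(M(-7) + S)**2 = ((6 + 2*(-7)**2) - 62)**2 = ((6 + 2*49) - 62)**2 = ((6 + 98) - 62)**2 = (104 - 62)**2 = 42**2 = 1764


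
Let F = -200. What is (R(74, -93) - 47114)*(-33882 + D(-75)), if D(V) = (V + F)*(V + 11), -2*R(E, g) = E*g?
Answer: 711083786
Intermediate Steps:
R(E, g) = -E*g/2
D(V) = (-200 + V)*(11 + V) (D(V) = (V - 200)*(V + 11) = (-200 + V)*(11 + V))
(R(74, -93) - 47114)*(-33882 + D(-75)) = (-½*74*(-93) - 47114)*(-33882 + (-2200 + (-75)² - 189*(-75))) = (3441 - 47114)*(-33882 + (-2200 + 5625 + 14175)) = -43673*(-33882 + 17600) = -43673*(-16282) = 711083786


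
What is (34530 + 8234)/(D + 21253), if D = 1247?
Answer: 10691/5625 ≈ 1.9006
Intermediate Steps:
(34530 + 8234)/(D + 21253) = (34530 + 8234)/(1247 + 21253) = 42764/22500 = 42764*(1/22500) = 10691/5625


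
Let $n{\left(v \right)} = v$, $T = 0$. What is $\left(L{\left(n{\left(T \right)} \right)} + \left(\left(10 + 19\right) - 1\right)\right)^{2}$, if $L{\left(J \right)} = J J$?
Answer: $784$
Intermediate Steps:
$L{\left(J \right)} = J^{2}$
$\left(L{\left(n{\left(T \right)} \right)} + \left(\left(10 + 19\right) - 1\right)\right)^{2} = \left(0^{2} + \left(\left(10 + 19\right) - 1\right)\right)^{2} = \left(0 + \left(29 - 1\right)\right)^{2} = \left(0 + 28\right)^{2} = 28^{2} = 784$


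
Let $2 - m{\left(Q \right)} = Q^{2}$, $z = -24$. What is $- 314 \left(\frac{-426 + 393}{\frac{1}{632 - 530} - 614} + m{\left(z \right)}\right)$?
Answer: $\frac{11286583048}{62627} \approx 1.8022 \cdot 10^{5}$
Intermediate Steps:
$m{\left(Q \right)} = 2 - Q^{2}$
$- 314 \left(\frac{-426 + 393}{\frac{1}{632 - 530} - 614} + m{\left(z \right)}\right) = - 314 \left(\frac{-426 + 393}{\frac{1}{632 - 530} - 614} + \left(2 - \left(-24\right)^{2}\right)\right) = - 314 \left(- \frac{33}{\frac{1}{102} - 614} + \left(2 - 576\right)\right) = - 314 \left(- \frac{33}{- \frac{62627}{102}} - 574\right) = - 314 \left(\left(-33\right) \left(- \frac{102}{62627}\right) - 574\right) = - 314 \left(\frac{3366}{62627} - 574\right) = \left(-314\right) \left(- \frac{35944532}{62627}\right) = \frac{11286583048}{62627}$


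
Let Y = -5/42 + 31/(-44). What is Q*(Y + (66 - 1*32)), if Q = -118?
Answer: -1808645/462 ≈ -3914.8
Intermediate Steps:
Y = -761/924 (Y = -5*1/42 + 31*(-1/44) = -5/42 - 31/44 = -761/924 ≈ -0.82359)
Q*(Y + (66 - 1*32)) = -118*(-761/924 + (66 - 1*32)) = -118*(-761/924 + (66 - 32)) = -118*(-761/924 + 34) = -118*30655/924 = -1808645/462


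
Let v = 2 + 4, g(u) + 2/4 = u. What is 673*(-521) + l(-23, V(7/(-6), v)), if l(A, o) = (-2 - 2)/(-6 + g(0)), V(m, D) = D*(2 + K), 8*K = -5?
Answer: -4558221/13 ≈ -3.5063e+5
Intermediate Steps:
g(u) = -½ + u
v = 6
K = -5/8 (K = (⅛)*(-5) = -5/8 ≈ -0.62500)
V(m, D) = 11*D/8 (V(m, D) = D*(2 - 5/8) = D*(11/8) = 11*D/8)
l(A, o) = 8/13 (l(A, o) = (-2 - 2)/(-6 + (-½ + 0)) = -4/(-6 - ½) = -4/(-13/2) = -4*(-2/13) = 8/13)
673*(-521) + l(-23, V(7/(-6), v)) = 673*(-521) + 8/13 = -350633 + 8/13 = -4558221/13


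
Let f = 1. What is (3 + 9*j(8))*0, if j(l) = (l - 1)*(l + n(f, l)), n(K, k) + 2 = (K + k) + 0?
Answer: 0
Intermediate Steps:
n(K, k) = -2 + K + k (n(K, k) = -2 + ((K + k) + 0) = -2 + (K + k) = -2 + K + k)
j(l) = (-1 + l)*(-1 + 2*l) (j(l) = (l - 1)*(l + (-2 + 1 + l)) = (-1 + l)*(l + (-1 + l)) = (-1 + l)*(-1 + 2*l))
(3 + 9*j(8))*0 = (3 + 9*(1 - 3*8 + 2*8²))*0 = (3 + 9*(1 - 24 + 2*64))*0 = (3 + 9*(1 - 24 + 128))*0 = (3 + 9*105)*0 = (3 + 945)*0 = 948*0 = 0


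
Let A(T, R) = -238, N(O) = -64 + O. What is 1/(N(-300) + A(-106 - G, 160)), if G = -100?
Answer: -1/602 ≈ -0.0016611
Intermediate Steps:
1/(N(-300) + A(-106 - G, 160)) = 1/((-64 - 300) - 238) = 1/(-364 - 238) = 1/(-602) = -1/602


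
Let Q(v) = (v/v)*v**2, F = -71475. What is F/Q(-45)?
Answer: -953/27 ≈ -35.296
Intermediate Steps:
Q(v) = v**2 (Q(v) = 1*v**2 = v**2)
F/Q(-45) = -71475/((-45)**2) = -71475/2025 = -71475*1/2025 = -953/27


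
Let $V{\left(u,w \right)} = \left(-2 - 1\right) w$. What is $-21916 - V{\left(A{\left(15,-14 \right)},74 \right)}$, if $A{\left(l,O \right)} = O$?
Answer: $-21694$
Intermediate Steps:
$V{\left(u,w \right)} = - 3 w$
$-21916 - V{\left(A{\left(15,-14 \right)},74 \right)} = -21916 - \left(-3\right) 74 = -21916 - -222 = -21916 + 222 = -21694$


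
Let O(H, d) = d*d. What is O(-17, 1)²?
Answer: 1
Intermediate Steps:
O(H, d) = d²
O(-17, 1)² = (1²)² = 1² = 1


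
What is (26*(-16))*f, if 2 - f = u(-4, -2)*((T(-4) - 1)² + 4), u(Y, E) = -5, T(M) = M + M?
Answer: -177632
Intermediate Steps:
T(M) = 2*M
f = 427 (f = 2 - (-5)*((2*(-4) - 1)² + 4) = 2 - (-5)*((-8 - 1)² + 4) = 2 - (-5)*((-9)² + 4) = 2 - (-5)*(81 + 4) = 2 - (-5)*85 = 2 - 1*(-425) = 2 + 425 = 427)
(26*(-16))*f = (26*(-16))*427 = -416*427 = -177632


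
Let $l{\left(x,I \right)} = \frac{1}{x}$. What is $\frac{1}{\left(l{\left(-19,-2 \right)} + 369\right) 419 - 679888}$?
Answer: $- \frac{19}{9980682} \approx -1.9037 \cdot 10^{-6}$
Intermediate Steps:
$\frac{1}{\left(l{\left(-19,-2 \right)} + 369\right) 419 - 679888} = \frac{1}{\left(\frac{1}{-19} + 369\right) 419 - 679888} = \frac{1}{\left(- \frac{1}{19} + 369\right) 419 - 679888} = \frac{1}{\frac{7010}{19} \cdot 419 - 679888} = \frac{1}{\frac{2937190}{19} - 679888} = \frac{1}{- \frac{9980682}{19}} = - \frac{19}{9980682}$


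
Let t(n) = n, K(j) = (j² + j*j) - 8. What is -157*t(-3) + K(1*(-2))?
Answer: 471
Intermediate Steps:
K(j) = -8 + 2*j² (K(j) = (j² + j²) - 8 = 2*j² - 8 = -8 + 2*j²)
-157*t(-3) + K(1*(-2)) = -157*(-3) + (-8 + 2*(1*(-2))²) = 471 + (-8 + 2*(-2)²) = 471 + (-8 + 2*4) = 471 + (-8 + 8) = 471 + 0 = 471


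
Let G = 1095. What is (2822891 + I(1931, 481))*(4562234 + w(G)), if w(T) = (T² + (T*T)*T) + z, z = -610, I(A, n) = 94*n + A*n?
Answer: 5006966641913984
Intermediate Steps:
w(T) = -610 + T² + T³ (w(T) = (T² + (T*T)*T) - 610 = (T² + T²*T) - 610 = (T² + T³) - 610 = -610 + T² + T³)
(2822891 + I(1931, 481))*(4562234 + w(G)) = (2822891 + 481*(94 + 1931))*(4562234 + (-610 + 1095² + 1095³)) = (2822891 + 481*2025)*(4562234 + (-610 + 1199025 + 1312932375)) = (2822891 + 974025)*(4562234 + 1314130790) = 3796916*1318693024 = 5006966641913984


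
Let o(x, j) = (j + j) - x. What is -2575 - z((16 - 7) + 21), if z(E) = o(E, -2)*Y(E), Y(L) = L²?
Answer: 28025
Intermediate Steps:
o(x, j) = -x + 2*j (o(x, j) = 2*j - x = -x + 2*j)
z(E) = E²*(-4 - E) (z(E) = (-E + 2*(-2))*E² = (-E - 4)*E² = (-4 - E)*E² = E²*(-4 - E))
-2575 - z((16 - 7) + 21) = -2575 - ((16 - 7) + 21)²*(-4 - ((16 - 7) + 21)) = -2575 - (9 + 21)²*(-4 - (9 + 21)) = -2575 - 30²*(-4 - 1*30) = -2575 - 900*(-4 - 30) = -2575 - 900*(-34) = -2575 - 1*(-30600) = -2575 + 30600 = 28025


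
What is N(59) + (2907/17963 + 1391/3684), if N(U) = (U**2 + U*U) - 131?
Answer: 452081847973/66175692 ≈ 6831.5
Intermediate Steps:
N(U) = -131 + 2*U**2 (N(U) = (U**2 + U**2) - 131 = 2*U**2 - 131 = -131 + 2*U**2)
N(59) + (2907/17963 + 1391/3684) = (-131 + 2*59**2) + (2907/17963 + 1391/3684) = (-131 + 2*3481) + (2907*(1/17963) + 1391*(1/3684)) = (-131 + 6962) + (2907/17963 + 1391/3684) = 6831 + 35695921/66175692 = 452081847973/66175692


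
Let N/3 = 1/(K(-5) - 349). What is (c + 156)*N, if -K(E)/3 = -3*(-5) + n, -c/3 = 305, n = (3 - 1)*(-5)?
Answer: 2277/364 ≈ 6.2555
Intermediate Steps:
n = -10 (n = 2*(-5) = -10)
c = -915 (c = -3*305 = -915)
K(E) = -15 (K(E) = -3*(-3*(-5) - 10) = -3*(15 - 10) = -3*5 = -15)
N = -3/364 (N = 3/(-15 - 349) = 3/(-364) = 3*(-1/364) = -3/364 ≈ -0.0082418)
(c + 156)*N = (-915 + 156)*(-3/364) = -759*(-3/364) = 2277/364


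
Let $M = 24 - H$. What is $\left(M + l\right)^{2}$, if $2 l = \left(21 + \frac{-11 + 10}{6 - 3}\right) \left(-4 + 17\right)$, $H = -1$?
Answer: $\frac{228484}{9} \approx 25387.0$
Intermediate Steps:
$l = \frac{403}{3}$ ($l = \frac{\left(21 + \frac{-11 + 10}{6 - 3}\right) \left(-4 + 17\right)}{2} = \frac{\left(21 - \frac{1}{3}\right) 13}{2} = \frac{\frac{62}{3} \cdot 13}{2} = \frac{1}{2} \cdot \frac{806}{3} = \frac{403}{3} \approx 134.33$)
$M = 25$ ($M = 24 - -1 = 24 + 1 = 25$)
$\left(M + l\right)^{2} = \left(25 + \frac{403}{3}\right)^{2} = \left(\frac{478}{3}\right)^{2} = \frac{228484}{9}$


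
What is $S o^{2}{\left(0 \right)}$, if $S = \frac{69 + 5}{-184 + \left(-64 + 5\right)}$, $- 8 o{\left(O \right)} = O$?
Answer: $0$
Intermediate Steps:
$o{\left(O \right)} = - \frac{O}{8}$
$S = - \frac{74}{243}$ ($S = \frac{74}{-184 - 59} = \frac{74}{-243} = 74 \left(- \frac{1}{243}\right) = - \frac{74}{243} \approx -0.30453$)
$S o^{2}{\left(0 \right)} = - \frac{74 \left(\left(- \frac{1}{8}\right) 0\right)^{2}}{243} = - \frac{74 \cdot 0^{2}}{243} = \left(- \frac{74}{243}\right) 0 = 0$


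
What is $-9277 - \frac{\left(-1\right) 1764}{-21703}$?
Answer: $- \frac{201340495}{21703} \approx -9277.1$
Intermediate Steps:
$-9277 - \frac{\left(-1\right) 1764}{-21703} = -9277 - \left(-1764\right) \left(- \frac{1}{21703}\right) = -9277 - \frac{1764}{21703} = - \frac{201340495}{21703}$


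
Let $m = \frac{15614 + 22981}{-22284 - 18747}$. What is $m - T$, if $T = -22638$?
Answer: $\frac{309607061}{13677} \approx 22637.0$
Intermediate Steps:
$m = - \frac{12865}{13677}$ ($m = \frac{38595}{-41031} = 38595 \left(- \frac{1}{41031}\right) = - \frac{12865}{13677} \approx -0.94063$)
$m - T = - \frac{12865}{13677} - -22638 = - \frac{12865}{13677} + 22638 = \frac{309607061}{13677}$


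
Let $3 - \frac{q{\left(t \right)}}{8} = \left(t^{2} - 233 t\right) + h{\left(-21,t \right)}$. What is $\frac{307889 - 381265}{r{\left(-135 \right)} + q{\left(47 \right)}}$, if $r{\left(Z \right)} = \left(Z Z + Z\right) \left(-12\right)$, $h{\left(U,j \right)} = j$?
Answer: $\frac{9172}{18437} \approx 0.49748$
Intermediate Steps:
$r{\left(Z \right)} = - 12 Z - 12 Z^{2}$ ($r{\left(Z \right)} = \left(Z^{2} + Z\right) \left(-12\right) = \left(Z + Z^{2}\right) \left(-12\right) = - 12 Z - 12 Z^{2}$)
$q{\left(t \right)} = 24 - 8 t^{2} + 1856 t$ ($q{\left(t \right)} = 24 - 8 \left(\left(t^{2} - 233 t\right) + t\right) = 24 - 8 \left(t^{2} - 232 t\right) = 24 - \left(- 1856 t + 8 t^{2}\right) = 24 - 8 t^{2} + 1856 t$)
$\frac{307889 - 381265}{r{\left(-135 \right)} + q{\left(47 \right)}} = \frac{307889 - 381265}{\left(-12\right) \left(-135\right) \left(1 - 135\right) + \left(24 - 8 \cdot 47^{2} + 1856 \cdot 47\right)} = - \frac{73376}{\left(-12\right) \left(-135\right) \left(-134\right) + \left(24 - 17672 + 87232\right)} = - \frac{73376}{-217080 + \left(24 - 17672 + 87232\right)} = - \frac{73376}{-217080 + 69584} = - \frac{73376}{-147496} = \left(-73376\right) \left(- \frac{1}{147496}\right) = \frac{9172}{18437}$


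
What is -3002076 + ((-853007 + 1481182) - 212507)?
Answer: -2586408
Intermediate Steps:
-3002076 + ((-853007 + 1481182) - 212507) = -3002076 + (628175 - 212507) = -3002076 + 415668 = -2586408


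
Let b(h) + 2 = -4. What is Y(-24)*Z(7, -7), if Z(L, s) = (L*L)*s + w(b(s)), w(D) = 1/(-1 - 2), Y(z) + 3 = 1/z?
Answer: 37595/36 ≈ 1044.3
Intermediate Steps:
Y(z) = -3 + 1/z
b(h) = -6 (b(h) = -2 - 4 = -6)
w(D) = -1/3 (w(D) = 1/(-3) = -1/3)
Z(L, s) = -1/3 + s*L**2 (Z(L, s) = (L*L)*s - 1/3 = L**2*s - 1/3 = s*L**2 - 1/3 = -1/3 + s*L**2)
Y(-24)*Z(7, -7) = (-3 + 1/(-24))*(-1/3 - 7*7**2) = (-3 - 1/24)*(-1/3 - 7*49) = -73*(-1/3 - 343)/24 = -73/24*(-1030/3) = 37595/36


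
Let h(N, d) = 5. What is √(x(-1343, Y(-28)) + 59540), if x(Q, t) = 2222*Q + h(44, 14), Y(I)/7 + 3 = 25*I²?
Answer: I*√2924601 ≈ 1710.1*I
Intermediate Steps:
Y(I) = -21 + 175*I² (Y(I) = -21 + 7*(25*I²) = -21 + 175*I²)
x(Q, t) = 5 + 2222*Q (x(Q, t) = 2222*Q + 5 = 5 + 2222*Q)
√(x(-1343, Y(-28)) + 59540) = √((5 + 2222*(-1343)) + 59540) = √((5 - 2984146) + 59540) = √(-2984141 + 59540) = √(-2924601) = I*√2924601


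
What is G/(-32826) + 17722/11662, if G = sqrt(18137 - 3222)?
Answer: 8861/5831 - sqrt(14915)/32826 ≈ 1.5159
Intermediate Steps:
G = sqrt(14915) ≈ 122.13
G/(-32826) + 17722/11662 = sqrt(14915)/(-32826) + 17722/11662 = sqrt(14915)*(-1/32826) + 17722*(1/11662) = -sqrt(14915)/32826 + 8861/5831 = 8861/5831 - sqrt(14915)/32826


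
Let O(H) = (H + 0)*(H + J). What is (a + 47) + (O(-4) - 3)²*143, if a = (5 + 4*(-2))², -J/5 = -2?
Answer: 104303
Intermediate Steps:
J = 10 (J = -5*(-2) = 10)
O(H) = H*(10 + H) (O(H) = (H + 0)*(H + 10) = H*(10 + H))
a = 9 (a = (5 - 8)² = (-3)² = 9)
(a + 47) + (O(-4) - 3)²*143 = (9 + 47) + (-4*(10 - 4) - 3)²*143 = 56 + (-4*6 - 3)²*143 = 56 + (-24 - 3)²*143 = 56 + (-27)²*143 = 56 + 729*143 = 56 + 104247 = 104303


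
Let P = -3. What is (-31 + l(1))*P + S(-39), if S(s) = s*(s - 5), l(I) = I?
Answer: 1806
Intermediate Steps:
S(s) = s*(-5 + s)
(-31 + l(1))*P + S(-39) = (-31 + 1)*(-3) - 39*(-5 - 39) = -30*(-3) - 39*(-44) = 90 + 1716 = 1806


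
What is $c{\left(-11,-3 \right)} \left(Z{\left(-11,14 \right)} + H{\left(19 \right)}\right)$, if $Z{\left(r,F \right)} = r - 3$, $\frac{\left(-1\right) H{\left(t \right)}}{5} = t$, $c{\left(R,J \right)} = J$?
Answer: $327$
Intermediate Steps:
$H{\left(t \right)} = - 5 t$
$Z{\left(r,F \right)} = -3 + r$ ($Z{\left(r,F \right)} = r + \left(-4 + 1\right) = r - 3 = -3 + r$)
$c{\left(-11,-3 \right)} \left(Z{\left(-11,14 \right)} + H{\left(19 \right)}\right) = - 3 \left(\left(-3 - 11\right) - 95\right) = - 3 \left(-14 - 95\right) = \left(-3\right) \left(-109\right) = 327$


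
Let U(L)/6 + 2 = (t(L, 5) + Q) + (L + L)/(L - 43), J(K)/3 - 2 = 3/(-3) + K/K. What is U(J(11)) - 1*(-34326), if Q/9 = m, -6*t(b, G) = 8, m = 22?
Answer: 1313206/37 ≈ 35492.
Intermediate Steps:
t(b, G) = -4/3 (t(b, G) = -⅙*8 = -4/3)
Q = 198 (Q = 9*22 = 198)
J(K) = 6 (J(K) = 6 + 3*(3/(-3) + K/K) = 6 + 3*(3*(-⅓) + 1) = 6 + 3*(-1 + 1) = 6 + 3*0 = 6 + 0 = 6)
U(L) = 1168 + 12*L/(-43 + L) (U(L) = -12 + 6*((-4/3 + 198) + (L + L)/(L - 43)) = -12 + 6*(590/3 + (2*L)/(-43 + L)) = -12 + 6*(590/3 + 2*L/(-43 + L)) = -12 + (1180 + 12*L/(-43 + L)) = 1168 + 12*L/(-43 + L))
U(J(11)) - 1*(-34326) = 4*(-12556 + 295*6)/(-43 + 6) - 1*(-34326) = 4*(-12556 + 1770)/(-37) + 34326 = 4*(-1/37)*(-10786) + 34326 = 43144/37 + 34326 = 1313206/37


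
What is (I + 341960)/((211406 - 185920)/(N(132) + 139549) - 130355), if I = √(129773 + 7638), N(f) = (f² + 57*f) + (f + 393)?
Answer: -14107730780/5377854331 - 82511*√137411/10755708662 ≈ -2.6261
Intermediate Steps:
N(f) = 393 + f² + 58*f (N(f) = (f² + 57*f) + (393 + f) = 393 + f² + 58*f)
I = √137411 ≈ 370.69
(I + 341960)/((211406 - 185920)/(N(132) + 139549) - 130355) = (√137411 + 341960)/((211406 - 185920)/((393 + 132² + 58*132) + 139549) - 130355) = (341960 + √137411)/(25486/((393 + 17424 + 7656) + 139549) - 130355) = (341960 + √137411)/(25486/(25473 + 139549) - 130355) = (341960 + √137411)/(25486/165022 - 130355) = (341960 + √137411)/(25486*(1/165022) - 130355) = (341960 + √137411)/(12743/82511 - 130355) = (341960 + √137411)/(-10755708662/82511) = (341960 + √137411)*(-82511/10755708662) = -14107730780/5377854331 - 82511*√137411/10755708662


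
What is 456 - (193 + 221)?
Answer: 42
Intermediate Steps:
456 - (193 + 221) = 456 - 1*414 = 456 - 414 = 42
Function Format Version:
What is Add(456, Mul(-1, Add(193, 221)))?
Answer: 42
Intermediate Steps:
Add(456, Mul(-1, Add(193, 221))) = Add(456, Mul(-1, 414)) = Add(456, -414) = 42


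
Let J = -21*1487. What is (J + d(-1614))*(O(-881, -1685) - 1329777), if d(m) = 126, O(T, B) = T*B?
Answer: -4811573508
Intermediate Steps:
O(T, B) = B*T
J = -31227
(J + d(-1614))*(O(-881, -1685) - 1329777) = (-31227 + 126)*(-1685*(-881) - 1329777) = -31101*(1484485 - 1329777) = -31101*154708 = -4811573508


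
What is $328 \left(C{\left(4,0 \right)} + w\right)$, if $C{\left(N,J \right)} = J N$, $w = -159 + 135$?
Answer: $-7872$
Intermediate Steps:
$w = -24$
$328 \left(C{\left(4,0 \right)} + w\right) = 328 \left(0 \cdot 4 - 24\right) = 328 \left(0 - 24\right) = 328 \left(-24\right) = -7872$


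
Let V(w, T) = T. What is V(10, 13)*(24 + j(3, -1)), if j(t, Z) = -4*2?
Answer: 208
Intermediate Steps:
j(t, Z) = -8
V(10, 13)*(24 + j(3, -1)) = 13*(24 - 8) = 13*16 = 208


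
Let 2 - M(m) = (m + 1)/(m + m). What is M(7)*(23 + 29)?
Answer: 520/7 ≈ 74.286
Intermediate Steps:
M(m) = 2 - (1 + m)/(2*m) (M(m) = 2 - (m + 1)/(m + m) = 2 - (1 + m)/(2*m))
M(7)*(23 + 29) = ((½)*(-1 + 3*7)/7)*(23 + 29) = ((½)*(⅐)*(-1 + 21))*52 = ((½)*(⅐)*20)*52 = (10/7)*52 = 520/7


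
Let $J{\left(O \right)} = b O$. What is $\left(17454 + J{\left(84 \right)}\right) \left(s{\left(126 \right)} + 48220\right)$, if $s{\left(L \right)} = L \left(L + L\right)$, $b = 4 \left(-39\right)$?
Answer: $347878200$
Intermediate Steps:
$b = -156$
$s{\left(L \right)} = 2 L^{2}$ ($s{\left(L \right)} = L 2 L = 2 L^{2}$)
$J{\left(O \right)} = - 156 O$
$\left(17454 + J{\left(84 \right)}\right) \left(s{\left(126 \right)} + 48220\right) = \left(17454 - 13104\right) \left(2 \cdot 126^{2} + 48220\right) = \left(17454 - 13104\right) \left(2 \cdot 15876 + 48220\right) = 4350 \left(31752 + 48220\right) = 4350 \cdot 79972 = 347878200$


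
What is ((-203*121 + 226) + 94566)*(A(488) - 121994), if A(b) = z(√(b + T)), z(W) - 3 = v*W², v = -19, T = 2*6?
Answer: -9234481439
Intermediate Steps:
T = 12
z(W) = 3 - 19*W²
A(b) = -225 - 19*b (A(b) = 3 - (228 + 19*b) = 3 - 19*(12 + b) = 3 + (-228 - 19*b) = -225 - 19*b)
((-203*121 + 226) + 94566)*(A(488) - 121994) = ((-203*121 + 226) + 94566)*((-225 - 19*488) - 121994) = ((-24563 + 226) + 94566)*((-225 - 9272) - 121994) = (-24337 + 94566)*(-9497 - 121994) = 70229*(-131491) = -9234481439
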